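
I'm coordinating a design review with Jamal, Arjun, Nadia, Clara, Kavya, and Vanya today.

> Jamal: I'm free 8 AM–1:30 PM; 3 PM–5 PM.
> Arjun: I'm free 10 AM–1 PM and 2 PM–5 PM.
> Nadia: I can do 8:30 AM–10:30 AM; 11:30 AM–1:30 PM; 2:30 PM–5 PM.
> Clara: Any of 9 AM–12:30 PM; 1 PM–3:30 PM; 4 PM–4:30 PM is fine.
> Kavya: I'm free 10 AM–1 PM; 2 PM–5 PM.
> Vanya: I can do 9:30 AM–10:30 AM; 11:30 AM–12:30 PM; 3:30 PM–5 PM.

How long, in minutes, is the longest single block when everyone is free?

60

Jamal ∩ Arjun: 10:00-13:00, 15:00-17:00.
Jamal ∩ Arjun ∩ Nadia: 10:00-10:30, 11:30-13:00, 15:00-17:00.
Jamal ∩ Arjun ∩ Nadia ∩ Clara: 10:00-10:30, 11:30-12:30, 15:00-15:30, 16:00-16:30.
Jamal ∩ Arjun ∩ Nadia ∩ Clara ∩ Kavya: 10:00-10:30, 11:30-12:30, 15:00-15:30, 16:00-16:30.
Jamal ∩ Arjun ∩ Nadia ∩ Clara ∩ Kavya ∩ Vanya: 10:00-10:30, 11:30-12:30, 16:00-16:30.
The longest is 11:30-12:30 at 60 minutes.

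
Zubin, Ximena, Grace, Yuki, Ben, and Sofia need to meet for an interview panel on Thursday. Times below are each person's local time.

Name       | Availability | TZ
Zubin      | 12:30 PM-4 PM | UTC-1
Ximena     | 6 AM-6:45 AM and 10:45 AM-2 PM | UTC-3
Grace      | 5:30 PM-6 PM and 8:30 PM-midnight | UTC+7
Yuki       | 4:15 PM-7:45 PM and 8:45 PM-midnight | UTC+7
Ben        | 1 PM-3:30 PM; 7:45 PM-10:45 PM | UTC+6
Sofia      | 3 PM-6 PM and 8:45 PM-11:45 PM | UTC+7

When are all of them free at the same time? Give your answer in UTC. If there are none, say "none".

13:45-16:45

Zubin in UTC: 13:30-17:00 (add 1h to convert from UTC-1).
Ximena in UTC: 09:00-09:45, 13:45-17:00 (add 3h to convert from UTC-3).
Grace in UTC: 10:30-11:00, 13:30-17:00 (subtract 7h to convert from UTC+7).
Yuki in UTC: 09:15-12:45, 13:45-17:00 (subtract 7h to convert from UTC+7).
Ben in UTC: 07:00-09:30, 13:45-16:45 (subtract 6h to convert from UTC+6).
Sofia in UTC: 08:00-11:00, 13:45-16:45 (subtract 7h to convert from UTC+7).
Zubin ∩ Ximena: 13:45-17:00.
Zubin ∩ Ximena ∩ Grace: 13:45-17:00.
Zubin ∩ Ximena ∩ Grace ∩ Yuki: 13:45-17:00.
Zubin ∩ Ximena ∩ Grace ∩ Yuki ∩ Ben: 13:45-16:45.
Zubin ∩ Ximena ∩ Grace ∩ Yuki ∩ Ben ∩ Sofia: 13:45-16:45.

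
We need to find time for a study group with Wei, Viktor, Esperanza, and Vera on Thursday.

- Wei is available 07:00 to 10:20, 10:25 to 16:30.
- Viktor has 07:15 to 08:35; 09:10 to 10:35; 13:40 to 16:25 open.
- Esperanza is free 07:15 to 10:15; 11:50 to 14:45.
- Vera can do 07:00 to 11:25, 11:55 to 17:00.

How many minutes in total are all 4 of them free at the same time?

Wei ∩ Viktor: 07:15-08:35, 09:10-10:20, 10:25-10:35, 13:40-16:25.
Wei ∩ Viktor ∩ Esperanza: 07:15-08:35, 09:10-10:15, 13:40-14:45.
Wei ∩ Viktor ∩ Esperanza ∩ Vera: 07:15-08:35, 09:10-10:15, 13:40-14:45.
Summing the common windows: 80 + 65 + 65 = 210 minutes.

210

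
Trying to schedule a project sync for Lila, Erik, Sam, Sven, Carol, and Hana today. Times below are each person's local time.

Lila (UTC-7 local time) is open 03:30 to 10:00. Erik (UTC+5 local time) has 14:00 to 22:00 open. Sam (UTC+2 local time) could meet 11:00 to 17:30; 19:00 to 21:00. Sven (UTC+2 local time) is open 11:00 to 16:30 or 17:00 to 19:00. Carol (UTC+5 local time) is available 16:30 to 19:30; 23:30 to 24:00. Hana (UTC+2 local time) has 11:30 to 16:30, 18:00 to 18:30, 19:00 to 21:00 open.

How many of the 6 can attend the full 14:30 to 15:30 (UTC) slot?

3

Lila in UTC: 10:30-17:00 (add 7h to convert from UTC-7).
Erik in UTC: 09:00-17:00 (subtract 5h to convert from UTC+5).
Sam in UTC: 09:00-15:30, 17:00-19:00 (subtract 2h to convert from UTC+2).
Sven in UTC: 09:00-14:30, 15:00-17:00 (subtract 2h to convert from UTC+2).
Carol in UTC: 11:30-14:30, 18:30-19:00 (subtract 5h to convert from UTC+5).
Hana in UTC: 09:30-14:30, 16:00-16:30, 17:00-19:00 (subtract 2h to convert from UTC+2).
Lila, Erik, and Sam can make the full 14:30-15:30 slot — that's 3.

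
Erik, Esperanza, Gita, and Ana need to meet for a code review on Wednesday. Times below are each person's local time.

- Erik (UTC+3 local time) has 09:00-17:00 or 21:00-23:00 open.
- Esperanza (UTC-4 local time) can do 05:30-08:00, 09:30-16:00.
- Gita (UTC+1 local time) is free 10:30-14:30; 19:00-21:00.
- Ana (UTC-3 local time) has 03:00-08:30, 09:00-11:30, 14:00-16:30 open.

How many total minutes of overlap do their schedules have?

210

Erik in UTC: 06:00-14:00, 18:00-20:00 (subtract 3h to convert from UTC+3).
Esperanza in UTC: 09:30-12:00, 13:30-20:00 (add 4h to convert from UTC-4).
Gita in UTC: 09:30-13:30, 18:00-20:00 (subtract 1h to convert from UTC+1).
Ana in UTC: 06:00-11:30, 12:00-14:30, 17:00-19:30 (add 3h to convert from UTC-3).
Erik ∩ Esperanza: 09:30-12:00, 13:30-14:00, 18:00-20:00.
Erik ∩ Esperanza ∩ Gita: 09:30-12:00, 18:00-20:00.
Erik ∩ Esperanza ∩ Gita ∩ Ana: 09:30-11:30, 18:00-19:30.
Summing the common windows: 120 + 90 = 210 minutes.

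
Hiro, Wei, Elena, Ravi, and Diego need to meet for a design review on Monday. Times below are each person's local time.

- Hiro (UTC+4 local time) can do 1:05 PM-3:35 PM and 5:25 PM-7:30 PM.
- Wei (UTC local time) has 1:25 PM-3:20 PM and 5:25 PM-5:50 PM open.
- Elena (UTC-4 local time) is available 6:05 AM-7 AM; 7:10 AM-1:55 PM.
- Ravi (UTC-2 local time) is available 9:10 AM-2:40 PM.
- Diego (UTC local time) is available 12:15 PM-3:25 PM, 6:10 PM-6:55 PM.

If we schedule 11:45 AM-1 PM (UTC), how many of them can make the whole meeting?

2

Hiro in UTC: 09:05-11:35, 13:25-15:30 (subtract 4h to convert from UTC+4).
Wei in UTC: 13:25-15:20, 17:25-17:50.
Elena in UTC: 10:05-11:00, 11:10-17:55 (add 4h to convert from UTC-4).
Ravi in UTC: 11:10-16:40 (add 2h to convert from UTC-2).
Diego in UTC: 12:15-15:25, 18:10-18:55.
Elena and Ravi can make the full 11:45-13:00 slot — that's 2.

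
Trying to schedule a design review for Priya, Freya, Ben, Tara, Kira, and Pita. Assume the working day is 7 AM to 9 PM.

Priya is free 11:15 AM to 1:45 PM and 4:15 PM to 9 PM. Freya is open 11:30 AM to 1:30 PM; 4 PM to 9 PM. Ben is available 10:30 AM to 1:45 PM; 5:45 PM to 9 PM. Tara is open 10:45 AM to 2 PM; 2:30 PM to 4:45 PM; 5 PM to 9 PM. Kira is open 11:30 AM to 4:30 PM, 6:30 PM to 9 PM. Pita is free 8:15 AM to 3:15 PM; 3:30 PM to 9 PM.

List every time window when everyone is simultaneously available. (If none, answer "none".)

Priya ∩ Freya: 11:30-13:30, 16:15-21:00.
Priya ∩ Freya ∩ Ben: 11:30-13:30, 17:45-21:00.
Priya ∩ Freya ∩ Ben ∩ Tara: 11:30-13:30, 17:45-21:00.
Priya ∩ Freya ∩ Ben ∩ Tara ∩ Kira: 11:30-13:30, 18:30-21:00.
Priya ∩ Freya ∩ Ben ∩ Tara ∩ Kira ∩ Pita: 11:30-13:30, 18:30-21:00.

11:30-13:30, 18:30-21:00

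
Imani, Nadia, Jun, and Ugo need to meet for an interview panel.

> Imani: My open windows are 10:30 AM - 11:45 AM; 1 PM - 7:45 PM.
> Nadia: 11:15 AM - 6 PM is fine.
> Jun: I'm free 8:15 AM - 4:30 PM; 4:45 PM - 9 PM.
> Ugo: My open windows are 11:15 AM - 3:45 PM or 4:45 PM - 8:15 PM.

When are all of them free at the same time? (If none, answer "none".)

Imani ∩ Nadia: 11:15-11:45, 13:00-18:00.
Imani ∩ Nadia ∩ Jun: 11:15-11:45, 13:00-16:30, 16:45-18:00.
Imani ∩ Nadia ∩ Jun ∩ Ugo: 11:15-11:45, 13:00-15:45, 16:45-18:00.
So the common availability across everyone is 11:15-11:45, 13:00-15:45, 16:45-18:00.

11:15-11:45, 13:00-15:45, 16:45-18:00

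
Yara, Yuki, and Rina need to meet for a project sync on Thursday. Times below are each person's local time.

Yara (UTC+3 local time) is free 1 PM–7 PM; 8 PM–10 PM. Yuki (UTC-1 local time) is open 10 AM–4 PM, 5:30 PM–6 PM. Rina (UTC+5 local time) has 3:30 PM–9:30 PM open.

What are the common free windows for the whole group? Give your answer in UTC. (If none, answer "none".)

11:00-16:00

Yara in UTC: 10:00-16:00, 17:00-19:00 (subtract 3h to convert from UTC+3).
Yuki in UTC: 11:00-17:00, 18:30-19:00 (add 1h to convert from UTC-1).
Rina in UTC: 10:30-16:30 (subtract 5h to convert from UTC+5).
Yara ∩ Yuki: 11:00-16:00, 18:30-19:00.
Yara ∩ Yuki ∩ Rina: 11:00-16:00.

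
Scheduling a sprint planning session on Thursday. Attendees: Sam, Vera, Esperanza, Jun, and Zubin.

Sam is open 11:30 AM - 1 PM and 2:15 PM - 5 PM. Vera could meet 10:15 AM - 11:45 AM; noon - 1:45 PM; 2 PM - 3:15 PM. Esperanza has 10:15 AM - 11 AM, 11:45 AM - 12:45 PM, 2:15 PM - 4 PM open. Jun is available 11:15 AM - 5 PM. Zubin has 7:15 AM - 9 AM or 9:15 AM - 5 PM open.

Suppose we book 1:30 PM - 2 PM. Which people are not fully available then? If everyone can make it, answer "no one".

Sam: not fully free for 13:30-14:00. Vera: not fully free for 13:30-14:00. Esperanza: not fully free for 13:30-14:00. Jun: free for 13:30-14:00. Zubin: free for 13:30-14:00.

Esperanza, Sam, Vera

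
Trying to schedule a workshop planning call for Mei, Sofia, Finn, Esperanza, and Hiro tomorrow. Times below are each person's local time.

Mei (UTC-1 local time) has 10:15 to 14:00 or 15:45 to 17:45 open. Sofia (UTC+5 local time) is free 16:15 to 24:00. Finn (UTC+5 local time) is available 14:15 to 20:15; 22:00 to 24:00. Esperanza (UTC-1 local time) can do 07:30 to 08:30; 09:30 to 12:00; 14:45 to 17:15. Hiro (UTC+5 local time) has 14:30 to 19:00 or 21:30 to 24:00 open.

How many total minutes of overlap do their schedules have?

180

Mei in UTC: 11:15-15:00, 16:45-18:45 (add 1h to convert from UTC-1).
Sofia in UTC: 11:15-19:00 (subtract 5h to convert from UTC+5).
Finn in UTC: 09:15-15:15, 17:00-19:00 (subtract 5h to convert from UTC+5).
Esperanza in UTC: 08:30-09:30, 10:30-13:00, 15:45-18:15 (add 1h to convert from UTC-1).
Hiro in UTC: 09:30-14:00, 16:30-19:00 (subtract 5h to convert from UTC+5).
Mei ∩ Sofia: 11:15-15:00, 16:45-18:45.
Mei ∩ Sofia ∩ Finn: 11:15-15:00, 17:00-18:45.
Mei ∩ Sofia ∩ Finn ∩ Esperanza: 11:15-13:00, 17:00-18:15.
Mei ∩ Sofia ∩ Finn ∩ Esperanza ∩ Hiro: 11:15-13:00, 17:00-18:15.
Summing the common windows: 105 + 75 = 180 minutes.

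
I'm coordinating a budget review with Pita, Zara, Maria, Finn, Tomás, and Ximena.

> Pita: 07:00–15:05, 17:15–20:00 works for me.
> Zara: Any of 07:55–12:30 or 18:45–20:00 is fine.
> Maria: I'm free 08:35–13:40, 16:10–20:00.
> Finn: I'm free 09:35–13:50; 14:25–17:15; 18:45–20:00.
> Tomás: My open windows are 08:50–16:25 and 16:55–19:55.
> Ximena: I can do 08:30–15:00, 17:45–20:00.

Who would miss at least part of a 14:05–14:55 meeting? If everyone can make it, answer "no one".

Pita: free for 14:05-14:55. Zara: not fully free for 14:05-14:55. Maria: not fully free for 14:05-14:55. Finn: not fully free for 14:05-14:55. Tomás: free for 14:05-14:55. Ximena: free for 14:05-14:55.

Finn, Maria, Zara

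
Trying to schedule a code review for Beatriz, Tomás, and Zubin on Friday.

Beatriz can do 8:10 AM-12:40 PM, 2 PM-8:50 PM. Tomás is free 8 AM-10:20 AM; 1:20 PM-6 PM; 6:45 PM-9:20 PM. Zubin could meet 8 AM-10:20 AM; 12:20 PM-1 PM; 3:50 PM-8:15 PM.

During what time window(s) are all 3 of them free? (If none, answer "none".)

08:10-10:20, 15:50-18:00, 18:45-20:15

Beatriz ∩ Tomás: 08:10-10:20, 14:00-18:00, 18:45-20:50.
Beatriz ∩ Tomás ∩ Zubin: 08:10-10:20, 15:50-18:00, 18:45-20:15.
So the common availability across everyone is 08:10-10:20, 15:50-18:00, 18:45-20:15.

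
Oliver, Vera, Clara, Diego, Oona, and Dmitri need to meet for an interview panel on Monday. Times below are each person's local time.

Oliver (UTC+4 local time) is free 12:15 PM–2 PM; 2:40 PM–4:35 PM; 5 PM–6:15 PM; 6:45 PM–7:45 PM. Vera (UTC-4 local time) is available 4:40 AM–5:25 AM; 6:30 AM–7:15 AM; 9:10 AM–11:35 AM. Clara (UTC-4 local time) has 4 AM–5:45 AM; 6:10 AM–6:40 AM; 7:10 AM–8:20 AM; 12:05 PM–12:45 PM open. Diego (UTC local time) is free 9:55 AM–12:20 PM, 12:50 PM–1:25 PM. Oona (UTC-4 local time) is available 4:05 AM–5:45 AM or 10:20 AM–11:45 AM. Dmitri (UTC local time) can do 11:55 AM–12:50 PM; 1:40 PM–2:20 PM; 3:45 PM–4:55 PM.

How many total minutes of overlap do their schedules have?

Oliver in UTC: 08:15-10:00, 10:40-12:35, 13:00-14:15, 14:45-15:45 (subtract 4h to convert from UTC+4).
Vera in UTC: 08:40-09:25, 10:30-11:15, 13:10-15:35 (add 4h to convert from UTC-4).
Clara in UTC: 08:00-09:45, 10:10-10:40, 11:10-12:20, 16:05-16:45 (add 4h to convert from UTC-4).
Diego in UTC: 09:55-12:20, 12:50-13:25.
Oona in UTC: 08:05-09:45, 14:20-15:45 (add 4h to convert from UTC-4).
Dmitri in UTC: 11:55-12:50, 13:40-14:20, 15:45-16:55.
Oliver ∩ Vera: 08:40-09:25, 10:40-11:15, 13:10-14:15, 14:45-15:35.
Oliver ∩ Vera ∩ Clara: 08:40-09:25, 11:10-11:15.
Oliver ∩ Vera ∩ Clara ∩ Diego: 11:10-11:15.
Oliver ∩ Vera ∩ Clara ∩ Diego ∩ Oona: ∅.
Oliver ∩ Vera ∩ Clara ∩ Diego ∩ Oona ∩ Dmitri: ∅.
There is no time when everyone is free.
There is no common window, so the total is 0 minutes.

0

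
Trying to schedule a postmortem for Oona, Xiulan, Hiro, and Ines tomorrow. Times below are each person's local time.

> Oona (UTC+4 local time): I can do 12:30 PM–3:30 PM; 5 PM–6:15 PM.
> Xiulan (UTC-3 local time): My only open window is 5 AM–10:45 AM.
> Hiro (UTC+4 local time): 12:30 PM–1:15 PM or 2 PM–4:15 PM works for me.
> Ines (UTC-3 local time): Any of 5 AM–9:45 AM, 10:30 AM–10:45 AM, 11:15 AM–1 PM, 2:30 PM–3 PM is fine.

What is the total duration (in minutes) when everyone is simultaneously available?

Oona in UTC: 08:30-11:30, 13:00-14:15 (subtract 4h to convert from UTC+4).
Xiulan in UTC: 08:00-13:45 (add 3h to convert from UTC-3).
Hiro in UTC: 08:30-09:15, 10:00-12:15 (subtract 4h to convert from UTC+4).
Ines in UTC: 08:00-12:45, 13:30-13:45, 14:15-16:00, 17:30-18:00 (add 3h to convert from UTC-3).
Oona ∩ Xiulan: 08:30-11:30, 13:00-13:45.
Oona ∩ Xiulan ∩ Hiro: 08:30-09:15, 10:00-11:30.
Oona ∩ Xiulan ∩ Hiro ∩ Ines: 08:30-09:15, 10:00-11:30.
Summing the common windows: 45 + 90 = 135 minutes.

135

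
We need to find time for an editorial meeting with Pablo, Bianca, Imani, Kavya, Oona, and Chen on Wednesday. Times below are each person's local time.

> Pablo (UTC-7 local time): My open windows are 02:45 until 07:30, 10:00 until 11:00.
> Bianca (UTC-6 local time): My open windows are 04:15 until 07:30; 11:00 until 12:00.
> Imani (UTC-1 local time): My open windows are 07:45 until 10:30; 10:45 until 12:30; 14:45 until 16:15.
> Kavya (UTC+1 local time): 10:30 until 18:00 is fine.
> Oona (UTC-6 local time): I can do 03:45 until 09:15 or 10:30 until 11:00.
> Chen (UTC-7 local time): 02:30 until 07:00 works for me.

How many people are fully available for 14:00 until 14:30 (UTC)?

3

Pablo in UTC: 09:45-14:30, 17:00-18:00 (add 7h to convert from UTC-7).
Bianca in UTC: 10:15-13:30, 17:00-18:00 (add 6h to convert from UTC-6).
Imani in UTC: 08:45-11:30, 11:45-13:30, 15:45-17:15 (add 1h to convert from UTC-1).
Kavya in UTC: 09:30-17:00 (subtract 1h to convert from UTC+1).
Oona in UTC: 09:45-15:15, 16:30-17:00 (add 6h to convert from UTC-6).
Chen in UTC: 09:30-14:00 (add 7h to convert from UTC-7).
Pablo, Kavya, and Oona can make the full 14:00-14:30 slot — that's 3.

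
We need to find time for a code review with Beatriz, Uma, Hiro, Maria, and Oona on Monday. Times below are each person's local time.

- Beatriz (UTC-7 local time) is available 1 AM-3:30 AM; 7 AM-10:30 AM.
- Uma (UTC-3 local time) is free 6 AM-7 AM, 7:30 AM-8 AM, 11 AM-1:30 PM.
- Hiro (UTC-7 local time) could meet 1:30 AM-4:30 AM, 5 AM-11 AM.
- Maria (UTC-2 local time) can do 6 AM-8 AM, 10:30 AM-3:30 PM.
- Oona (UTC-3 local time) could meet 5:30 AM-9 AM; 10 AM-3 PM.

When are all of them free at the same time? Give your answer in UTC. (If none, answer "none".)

Beatriz in UTC: 08:00-10:30, 14:00-17:30 (add 7h to convert from UTC-7).
Uma in UTC: 09:00-10:00, 10:30-11:00, 14:00-16:30 (add 3h to convert from UTC-3).
Hiro in UTC: 08:30-11:30, 12:00-18:00 (add 7h to convert from UTC-7).
Maria in UTC: 08:00-10:00, 12:30-17:30 (add 2h to convert from UTC-2).
Oona in UTC: 08:30-12:00, 13:00-18:00 (add 3h to convert from UTC-3).
Beatriz ∩ Uma: 09:00-10:00, 14:00-16:30.
Beatriz ∩ Uma ∩ Hiro: 09:00-10:00, 14:00-16:30.
Beatriz ∩ Uma ∩ Hiro ∩ Maria: 09:00-10:00, 14:00-16:30.
Beatriz ∩ Uma ∩ Hiro ∩ Maria ∩ Oona: 09:00-10:00, 14:00-16:30.

09:00-10:00, 14:00-16:30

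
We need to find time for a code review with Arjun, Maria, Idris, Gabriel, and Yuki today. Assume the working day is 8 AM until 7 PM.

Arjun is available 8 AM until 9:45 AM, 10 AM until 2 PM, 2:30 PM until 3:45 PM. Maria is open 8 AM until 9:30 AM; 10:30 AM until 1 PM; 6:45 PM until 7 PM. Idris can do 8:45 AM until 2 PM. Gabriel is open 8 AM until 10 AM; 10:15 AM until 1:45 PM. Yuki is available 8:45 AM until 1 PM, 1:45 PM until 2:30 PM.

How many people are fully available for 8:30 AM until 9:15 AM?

Arjun, Maria, and Gabriel can make the full 08:30-09:15 slot — that's 3.

3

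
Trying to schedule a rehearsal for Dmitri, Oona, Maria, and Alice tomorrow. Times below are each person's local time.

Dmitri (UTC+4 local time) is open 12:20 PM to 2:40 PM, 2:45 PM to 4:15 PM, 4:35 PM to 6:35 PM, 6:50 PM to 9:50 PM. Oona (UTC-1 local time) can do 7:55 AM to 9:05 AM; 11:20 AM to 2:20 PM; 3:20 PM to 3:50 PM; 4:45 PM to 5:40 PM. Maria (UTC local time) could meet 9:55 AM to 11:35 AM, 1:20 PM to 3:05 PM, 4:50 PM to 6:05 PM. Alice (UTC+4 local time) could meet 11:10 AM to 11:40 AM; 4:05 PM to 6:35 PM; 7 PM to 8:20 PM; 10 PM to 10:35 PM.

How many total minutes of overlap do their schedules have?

Dmitri in UTC: 08:20-10:40, 10:45-12:15, 12:35-14:35, 14:50-17:50 (subtract 4h to convert from UTC+4).
Oona in UTC: 08:55-10:05, 12:20-15:20, 16:20-16:50, 17:45-18:40 (add 1h to convert from UTC-1).
Maria in UTC: 09:55-11:35, 13:20-15:05, 16:50-18:05.
Alice in UTC: 07:10-07:40, 12:05-14:35, 15:00-16:20, 18:00-18:35 (subtract 4h to convert from UTC+4).
Dmitri ∩ Oona: 08:55-10:05, 12:35-14:35, 14:50-15:20, 16:20-16:50, 17:45-17:50.
Dmitri ∩ Oona ∩ Maria: 09:55-10:05, 13:20-14:35, 14:50-15:05, 17:45-17:50.
Dmitri ∩ Oona ∩ Maria ∩ Alice: 13:20-14:35, 15:00-15:05.
Summing the common windows: 75 + 5 = 80 minutes.

80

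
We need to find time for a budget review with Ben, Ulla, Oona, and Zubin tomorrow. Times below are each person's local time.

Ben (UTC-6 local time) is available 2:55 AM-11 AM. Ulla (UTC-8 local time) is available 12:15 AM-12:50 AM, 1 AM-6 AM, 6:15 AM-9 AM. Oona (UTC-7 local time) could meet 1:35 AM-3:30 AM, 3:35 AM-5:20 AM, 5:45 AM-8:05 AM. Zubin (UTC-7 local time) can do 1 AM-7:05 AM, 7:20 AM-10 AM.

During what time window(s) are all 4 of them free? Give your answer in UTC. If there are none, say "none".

Ben in UTC: 08:55-17:00 (add 6h to convert from UTC-6).
Ulla in UTC: 08:15-08:50, 09:00-14:00, 14:15-17:00 (add 8h to convert from UTC-8).
Oona in UTC: 08:35-10:30, 10:35-12:20, 12:45-15:05 (add 7h to convert from UTC-7).
Zubin in UTC: 08:00-14:05, 14:20-17:00 (add 7h to convert from UTC-7).
Ben ∩ Ulla: 09:00-14:00, 14:15-17:00.
Ben ∩ Ulla ∩ Oona: 09:00-10:30, 10:35-12:20, 12:45-14:00, 14:15-15:05.
Ben ∩ Ulla ∩ Oona ∩ Zubin: 09:00-10:30, 10:35-12:20, 12:45-14:00, 14:20-15:05.
Those are the intersection windows.

09:00-10:30, 10:35-12:20, 12:45-14:00, 14:20-15:05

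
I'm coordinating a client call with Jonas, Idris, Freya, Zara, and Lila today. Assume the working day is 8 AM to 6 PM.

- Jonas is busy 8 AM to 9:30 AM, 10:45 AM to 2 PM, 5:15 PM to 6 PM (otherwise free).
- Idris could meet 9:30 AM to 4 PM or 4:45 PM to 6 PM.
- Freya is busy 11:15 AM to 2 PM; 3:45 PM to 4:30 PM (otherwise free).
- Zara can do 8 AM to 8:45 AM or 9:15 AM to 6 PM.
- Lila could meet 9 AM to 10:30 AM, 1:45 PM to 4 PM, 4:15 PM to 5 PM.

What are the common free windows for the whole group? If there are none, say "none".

Jonas free: 09:30-10:45, 14:00-17:15 (invert busy blocks within the working day).
Idris free: 09:30-16:00, 16:45-18:00.
Freya free: 08:00-11:15, 14:00-15:45, 16:30-18:00 (invert busy blocks within the working day).
Zara free: 08:00-08:45, 09:15-18:00.
Lila free: 09:00-10:30, 13:45-16:00, 16:15-17:00.
Jonas ∩ Idris: 09:30-10:45, 14:00-16:00, 16:45-17:15.
Jonas ∩ Idris ∩ Freya: 09:30-10:45, 14:00-15:45, 16:45-17:15.
Jonas ∩ Idris ∩ Freya ∩ Zara: 09:30-10:45, 14:00-15:45, 16:45-17:15.
Jonas ∩ Idris ∩ Freya ∩ Zara ∩ Lila: 09:30-10:30, 14:00-15:45, 16:45-17:00.
So the common availability across everyone is 09:30-10:30, 14:00-15:45, 16:45-17:00.

09:30-10:30, 14:00-15:45, 16:45-17:00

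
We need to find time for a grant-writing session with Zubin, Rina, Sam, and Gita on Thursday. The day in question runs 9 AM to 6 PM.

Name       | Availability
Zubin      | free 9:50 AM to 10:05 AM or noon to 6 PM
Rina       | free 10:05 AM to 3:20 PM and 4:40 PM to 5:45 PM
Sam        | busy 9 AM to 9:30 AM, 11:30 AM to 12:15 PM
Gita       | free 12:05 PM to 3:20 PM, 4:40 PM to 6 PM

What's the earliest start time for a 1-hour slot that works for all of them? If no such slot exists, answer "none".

12:15

Zubin free: 09:50-10:05, 12:00-18:00.
Rina free: 10:05-15:20, 16:40-17:45.
Sam free: 09:30-11:30, 12:15-18:00 (invert busy blocks within the working day).
Gita free: 12:05-15:20, 16:40-18:00.
Zubin ∩ Rina: 12:00-15:20, 16:40-17:45.
Zubin ∩ Rina ∩ Sam: 12:15-15:20, 16:40-17:45.
Zubin ∩ Rina ∩ Sam ∩ Gita: 12:15-15:20, 16:40-17:45.
The first common window of at least 60 minutes is 12:15-15:20, so the earliest start is 12:15.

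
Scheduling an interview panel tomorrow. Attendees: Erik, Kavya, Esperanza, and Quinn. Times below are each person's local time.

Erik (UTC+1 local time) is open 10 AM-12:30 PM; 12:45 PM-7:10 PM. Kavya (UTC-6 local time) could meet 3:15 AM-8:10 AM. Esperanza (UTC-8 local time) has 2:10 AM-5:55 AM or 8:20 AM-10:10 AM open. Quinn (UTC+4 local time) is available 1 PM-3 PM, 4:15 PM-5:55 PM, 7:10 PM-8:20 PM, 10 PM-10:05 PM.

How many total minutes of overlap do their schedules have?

150

Erik in UTC: 09:00-11:30, 11:45-18:10 (subtract 1h to convert from UTC+1).
Kavya in UTC: 09:15-14:10 (add 6h to convert from UTC-6).
Esperanza in UTC: 10:10-13:55, 16:20-18:10 (add 8h to convert from UTC-8).
Quinn in UTC: 09:00-11:00, 12:15-13:55, 15:10-16:20, 18:00-18:05 (subtract 4h to convert from UTC+4).
Erik ∩ Kavya: 09:15-11:30, 11:45-14:10.
Erik ∩ Kavya ∩ Esperanza: 10:10-11:30, 11:45-13:55.
Erik ∩ Kavya ∩ Esperanza ∩ Quinn: 10:10-11:00, 12:15-13:55.
Those are the intersection windows.
Summing the common windows: 50 + 100 = 150 minutes.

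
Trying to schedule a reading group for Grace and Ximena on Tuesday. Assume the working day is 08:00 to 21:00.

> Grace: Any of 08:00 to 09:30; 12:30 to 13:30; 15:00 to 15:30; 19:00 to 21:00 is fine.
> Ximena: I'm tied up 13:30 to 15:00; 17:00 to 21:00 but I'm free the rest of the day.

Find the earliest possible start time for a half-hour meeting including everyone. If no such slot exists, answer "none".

08:00

Grace free: 08:00-09:30, 12:30-13:30, 15:00-15:30, 19:00-21:00.
Ximena free: 08:00-13:30, 15:00-17:00 (invert busy blocks within the working day).
Grace ∩ Ximena: 08:00-09:30, 12:30-13:30, 15:00-15:30.
So the common availability across everyone is 08:00-09:30, 12:30-13:30, 15:00-15:30.
The first common window of at least 30 minutes is 08:00-09:30, so the earliest start is 08:00.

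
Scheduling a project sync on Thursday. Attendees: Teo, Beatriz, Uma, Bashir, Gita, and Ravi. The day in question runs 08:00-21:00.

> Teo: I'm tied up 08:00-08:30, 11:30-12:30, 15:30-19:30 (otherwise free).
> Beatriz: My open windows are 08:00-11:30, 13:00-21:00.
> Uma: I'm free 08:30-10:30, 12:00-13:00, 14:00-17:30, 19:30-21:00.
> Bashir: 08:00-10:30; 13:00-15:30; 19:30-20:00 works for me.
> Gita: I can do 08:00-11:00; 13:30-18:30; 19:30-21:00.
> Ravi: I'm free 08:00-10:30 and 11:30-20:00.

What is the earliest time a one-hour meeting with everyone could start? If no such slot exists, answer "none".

08:30

Teo free: 08:30-11:30, 12:30-15:30, 19:30-21:00 (invert busy blocks within the working day).
Beatriz free: 08:00-11:30, 13:00-21:00.
Uma free: 08:30-10:30, 12:00-13:00, 14:00-17:30, 19:30-21:00.
Bashir free: 08:00-10:30, 13:00-15:30, 19:30-20:00.
Gita free: 08:00-11:00, 13:30-18:30, 19:30-21:00.
Ravi free: 08:00-10:30, 11:30-20:00.
Teo ∩ Beatriz: 08:30-11:30, 13:00-15:30, 19:30-21:00.
Teo ∩ Beatriz ∩ Uma: 08:30-10:30, 14:00-15:30, 19:30-21:00.
Teo ∩ Beatriz ∩ Uma ∩ Bashir: 08:30-10:30, 14:00-15:30, 19:30-20:00.
Teo ∩ Beatriz ∩ Uma ∩ Bashir ∩ Gita: 08:30-10:30, 14:00-15:30, 19:30-20:00.
Teo ∩ Beatriz ∩ Uma ∩ Bashir ∩ Gita ∩ Ravi: 08:30-10:30, 14:00-15:30, 19:30-20:00.
The first common window of at least 60 minutes is 08:30-10:30, so the earliest start is 08:30.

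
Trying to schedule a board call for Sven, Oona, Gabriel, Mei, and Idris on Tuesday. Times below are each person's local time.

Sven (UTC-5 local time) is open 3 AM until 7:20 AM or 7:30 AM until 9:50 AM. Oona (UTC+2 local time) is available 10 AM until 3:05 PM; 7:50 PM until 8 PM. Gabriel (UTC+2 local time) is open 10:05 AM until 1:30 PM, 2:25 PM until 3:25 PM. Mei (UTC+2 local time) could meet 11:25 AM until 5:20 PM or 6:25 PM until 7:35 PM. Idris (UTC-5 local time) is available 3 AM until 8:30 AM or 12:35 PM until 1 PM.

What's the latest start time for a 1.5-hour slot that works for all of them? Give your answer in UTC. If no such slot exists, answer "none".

10:00

Sven in UTC: 08:00-12:20, 12:30-14:50 (add 5h to convert from UTC-5).
Oona in UTC: 08:00-13:05, 17:50-18:00 (subtract 2h to convert from UTC+2).
Gabriel in UTC: 08:05-11:30, 12:25-13:25 (subtract 2h to convert from UTC+2).
Mei in UTC: 09:25-15:20, 16:25-17:35 (subtract 2h to convert from UTC+2).
Idris in UTC: 08:00-13:30, 17:35-18:00 (add 5h to convert from UTC-5).
Sven ∩ Oona: 08:00-12:20, 12:30-13:05.
Sven ∩ Oona ∩ Gabriel: 08:05-11:30, 12:30-13:05.
Sven ∩ Oona ∩ Gabriel ∩ Mei: 09:25-11:30, 12:30-13:05.
Sven ∩ Oona ∩ Gabriel ∩ Mei ∩ Idris: 09:25-11:30, 12:30-13:05.
The last common window of at least 90 minutes is 09:25-11:30; a 90-minute meeting can start as late as 10:00 and still end by 11:30.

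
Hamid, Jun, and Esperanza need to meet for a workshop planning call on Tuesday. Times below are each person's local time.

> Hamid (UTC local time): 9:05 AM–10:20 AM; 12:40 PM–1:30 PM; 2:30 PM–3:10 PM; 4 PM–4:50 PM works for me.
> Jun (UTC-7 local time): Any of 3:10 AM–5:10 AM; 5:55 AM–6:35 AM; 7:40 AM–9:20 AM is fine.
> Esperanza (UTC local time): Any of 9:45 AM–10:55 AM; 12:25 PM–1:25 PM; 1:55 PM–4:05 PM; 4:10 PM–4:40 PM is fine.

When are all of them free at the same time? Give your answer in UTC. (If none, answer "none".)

Hamid in UTC: 09:05-10:20, 12:40-13:30, 14:30-15:10, 16:00-16:50.
Jun in UTC: 10:10-12:10, 12:55-13:35, 14:40-16:20 (add 7h to convert from UTC-7).
Esperanza in UTC: 09:45-10:55, 12:25-13:25, 13:55-16:05, 16:10-16:40.
Hamid ∩ Jun: 10:10-10:20, 12:55-13:30, 14:40-15:10, 16:00-16:20.
Hamid ∩ Jun ∩ Esperanza: 10:10-10:20, 12:55-13:25, 14:40-15:10, 16:00-16:05, 16:10-16:20.

10:10-10:20, 12:55-13:25, 14:40-15:10, 16:00-16:05, 16:10-16:20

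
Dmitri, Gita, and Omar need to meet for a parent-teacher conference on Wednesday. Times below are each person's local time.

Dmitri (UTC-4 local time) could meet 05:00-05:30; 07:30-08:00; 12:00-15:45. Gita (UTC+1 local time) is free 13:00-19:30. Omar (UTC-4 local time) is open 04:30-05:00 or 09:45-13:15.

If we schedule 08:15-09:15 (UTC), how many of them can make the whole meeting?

0

Dmitri in UTC: 09:00-09:30, 11:30-12:00, 16:00-19:45 (add 4h to convert from UTC-4).
Gita in UTC: 12:00-18:30 (subtract 1h to convert from UTC+1).
Omar in UTC: 08:30-09:00, 13:45-17:15 (add 4h to convert from UTC-4).
nobody can make the full 08:15-09:15 slot — that's 0.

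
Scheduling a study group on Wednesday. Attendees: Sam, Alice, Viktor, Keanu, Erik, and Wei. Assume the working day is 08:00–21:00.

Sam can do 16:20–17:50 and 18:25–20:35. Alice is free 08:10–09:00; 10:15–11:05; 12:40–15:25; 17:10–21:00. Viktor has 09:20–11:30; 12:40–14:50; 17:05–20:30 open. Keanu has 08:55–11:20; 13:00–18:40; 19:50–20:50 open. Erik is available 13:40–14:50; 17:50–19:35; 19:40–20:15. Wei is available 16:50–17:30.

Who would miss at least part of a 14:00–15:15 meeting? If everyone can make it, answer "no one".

Erik, Sam, Viktor, Wei

Sam: not fully free for 14:00-15:15. Alice: free for 14:00-15:15. Viktor: not fully free for 14:00-15:15. Keanu: free for 14:00-15:15. Erik: not fully free for 14:00-15:15. Wei: not fully free for 14:00-15:15.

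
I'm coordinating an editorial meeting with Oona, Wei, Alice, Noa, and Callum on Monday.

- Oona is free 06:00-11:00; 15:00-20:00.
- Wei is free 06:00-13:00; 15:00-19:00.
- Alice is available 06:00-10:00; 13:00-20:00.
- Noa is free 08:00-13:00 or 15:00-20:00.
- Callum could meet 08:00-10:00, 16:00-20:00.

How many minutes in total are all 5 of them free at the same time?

Oona ∩ Wei: 06:00-11:00, 15:00-19:00.
Oona ∩ Wei ∩ Alice: 06:00-10:00, 15:00-19:00.
Oona ∩ Wei ∩ Alice ∩ Noa: 08:00-10:00, 15:00-19:00.
Oona ∩ Wei ∩ Alice ∩ Noa ∩ Callum: 08:00-10:00, 16:00-19:00.
Summing the common windows: 120 + 180 = 300 minutes.

300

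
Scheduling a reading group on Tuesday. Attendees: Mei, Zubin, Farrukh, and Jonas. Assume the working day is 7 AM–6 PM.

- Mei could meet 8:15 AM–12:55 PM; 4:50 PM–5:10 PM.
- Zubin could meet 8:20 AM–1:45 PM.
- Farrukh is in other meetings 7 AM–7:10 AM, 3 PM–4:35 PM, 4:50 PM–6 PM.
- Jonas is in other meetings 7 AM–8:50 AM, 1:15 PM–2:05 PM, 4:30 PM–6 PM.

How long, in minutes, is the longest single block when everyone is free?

Mei free: 08:15-12:55, 16:50-17:10.
Zubin free: 08:20-13:45.
Farrukh free: 07:10-15:00, 16:35-16:50 (invert busy blocks within the working day).
Jonas free: 08:50-13:15, 14:05-16:30 (invert busy blocks within the working day).
Mei ∩ Zubin: 08:20-12:55.
Mei ∩ Zubin ∩ Farrukh: 08:20-12:55.
Mei ∩ Zubin ∩ Farrukh ∩ Jonas: 08:50-12:55.
So the common availability across everyone is 08:50-12:55.
The longest is 08:50-12:55 at 245 minutes.

245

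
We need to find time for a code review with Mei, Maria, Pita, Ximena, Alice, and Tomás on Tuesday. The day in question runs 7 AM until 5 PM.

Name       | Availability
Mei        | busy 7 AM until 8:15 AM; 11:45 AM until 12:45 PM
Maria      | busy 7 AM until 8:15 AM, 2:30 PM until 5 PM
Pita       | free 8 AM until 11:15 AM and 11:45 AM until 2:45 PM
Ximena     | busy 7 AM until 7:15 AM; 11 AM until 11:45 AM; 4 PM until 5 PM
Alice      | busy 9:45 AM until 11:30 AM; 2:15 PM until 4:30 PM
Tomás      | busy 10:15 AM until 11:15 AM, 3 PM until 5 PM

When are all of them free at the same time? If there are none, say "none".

Mei free: 08:15-11:45, 12:45-17:00 (invert busy blocks within the working day).
Maria free: 08:15-14:30 (invert busy blocks within the working day).
Pita free: 08:00-11:15, 11:45-14:45.
Ximena free: 07:15-11:00, 11:45-16:00 (invert busy blocks within the working day).
Alice free: 07:00-09:45, 11:30-14:15, 16:30-17:00 (invert busy blocks within the working day).
Tomás free: 07:00-10:15, 11:15-15:00 (invert busy blocks within the working day).
Mei ∩ Maria: 08:15-11:45, 12:45-14:30.
Mei ∩ Maria ∩ Pita: 08:15-11:15, 12:45-14:30.
Mei ∩ Maria ∩ Pita ∩ Ximena: 08:15-11:00, 12:45-14:30.
Mei ∩ Maria ∩ Pita ∩ Ximena ∩ Alice: 08:15-09:45, 12:45-14:15.
Mei ∩ Maria ∩ Pita ∩ Ximena ∩ Alice ∩ Tomás: 08:15-09:45, 12:45-14:15.

08:15-09:45, 12:45-14:15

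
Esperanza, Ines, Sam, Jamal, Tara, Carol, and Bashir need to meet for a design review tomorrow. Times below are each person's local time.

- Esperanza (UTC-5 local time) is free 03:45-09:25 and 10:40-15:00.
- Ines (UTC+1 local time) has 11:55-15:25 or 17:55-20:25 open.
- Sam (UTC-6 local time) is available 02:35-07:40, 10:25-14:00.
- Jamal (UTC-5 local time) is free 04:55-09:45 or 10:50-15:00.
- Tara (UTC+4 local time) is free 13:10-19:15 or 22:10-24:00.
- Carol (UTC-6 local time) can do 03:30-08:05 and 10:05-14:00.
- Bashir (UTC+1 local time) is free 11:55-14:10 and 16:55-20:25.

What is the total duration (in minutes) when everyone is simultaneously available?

Esperanza in UTC: 08:45-14:25, 15:40-20:00 (add 5h to convert from UTC-5).
Ines in UTC: 10:55-14:25, 16:55-19:25 (subtract 1h to convert from UTC+1).
Sam in UTC: 08:35-13:40, 16:25-20:00 (add 6h to convert from UTC-6).
Jamal in UTC: 09:55-14:45, 15:50-20:00 (add 5h to convert from UTC-5).
Tara in UTC: 09:10-15:15, 18:10-20:00 (subtract 4h to convert from UTC+4).
Carol in UTC: 09:30-14:05, 16:05-20:00 (add 6h to convert from UTC-6).
Bashir in UTC: 10:55-13:10, 15:55-19:25 (subtract 1h to convert from UTC+1).
Esperanza ∩ Ines: 10:55-14:25, 16:55-19:25.
Esperanza ∩ Ines ∩ Sam: 10:55-13:40, 16:55-19:25.
Esperanza ∩ Ines ∩ Sam ∩ Jamal: 10:55-13:40, 16:55-19:25.
Esperanza ∩ Ines ∩ Sam ∩ Jamal ∩ Tara: 10:55-13:40, 18:10-19:25.
Esperanza ∩ Ines ∩ Sam ∩ Jamal ∩ Tara ∩ Carol: 10:55-13:40, 18:10-19:25.
Esperanza ∩ Ines ∩ Sam ∩ Jamal ∩ Tara ∩ Carol ∩ Bashir: 10:55-13:10, 18:10-19:25.
So the common availability across everyone is 10:55-13:10, 18:10-19:25.
Summing the common windows: 135 + 75 = 210 minutes.

210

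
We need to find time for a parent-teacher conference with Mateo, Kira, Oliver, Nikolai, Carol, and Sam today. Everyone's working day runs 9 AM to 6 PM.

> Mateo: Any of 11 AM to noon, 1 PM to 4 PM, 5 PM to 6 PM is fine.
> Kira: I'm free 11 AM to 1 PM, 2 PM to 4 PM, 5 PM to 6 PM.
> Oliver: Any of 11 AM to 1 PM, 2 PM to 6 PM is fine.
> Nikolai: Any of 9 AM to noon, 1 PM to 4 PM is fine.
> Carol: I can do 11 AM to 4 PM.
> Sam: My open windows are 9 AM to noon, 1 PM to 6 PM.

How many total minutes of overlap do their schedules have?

180

Mateo ∩ Kira: 11:00-12:00, 14:00-16:00, 17:00-18:00.
Mateo ∩ Kira ∩ Oliver: 11:00-12:00, 14:00-16:00, 17:00-18:00.
Mateo ∩ Kira ∩ Oliver ∩ Nikolai: 11:00-12:00, 14:00-16:00.
Mateo ∩ Kira ∩ Oliver ∩ Nikolai ∩ Carol: 11:00-12:00, 14:00-16:00.
Mateo ∩ Kira ∩ Oliver ∩ Nikolai ∩ Carol ∩ Sam: 11:00-12:00, 14:00-16:00.
Summing the common windows: 60 + 120 = 180 minutes.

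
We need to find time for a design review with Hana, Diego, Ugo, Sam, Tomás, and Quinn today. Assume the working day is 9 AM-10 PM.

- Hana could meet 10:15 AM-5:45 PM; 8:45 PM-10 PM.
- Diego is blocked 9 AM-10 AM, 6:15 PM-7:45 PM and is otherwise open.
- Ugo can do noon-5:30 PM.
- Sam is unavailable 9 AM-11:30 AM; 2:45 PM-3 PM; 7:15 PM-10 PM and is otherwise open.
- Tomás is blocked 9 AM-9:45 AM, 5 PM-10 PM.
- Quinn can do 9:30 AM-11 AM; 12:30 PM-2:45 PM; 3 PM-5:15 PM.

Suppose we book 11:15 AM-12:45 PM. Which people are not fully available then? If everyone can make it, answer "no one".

Quinn, Sam, Ugo

Hana free: 10:15-17:45, 20:45-22:00.
Diego free: 10:00-18:15, 19:45-22:00 (invert busy blocks within the working day).
Ugo free: 12:00-17:30.
Sam free: 11:30-14:45, 15:00-19:15 (invert busy blocks within the working day).
Tomás free: 09:45-17:00 (invert busy blocks within the working day).
Quinn free: 09:30-11:00, 12:30-14:45, 15:00-17:15.
Hana: free for 11:15-12:45. Diego: free for 11:15-12:45. Ugo: not fully free for 11:15-12:45. Sam: not fully free for 11:15-12:45. Tomás: free for 11:15-12:45. Quinn: not fully free for 11:15-12:45.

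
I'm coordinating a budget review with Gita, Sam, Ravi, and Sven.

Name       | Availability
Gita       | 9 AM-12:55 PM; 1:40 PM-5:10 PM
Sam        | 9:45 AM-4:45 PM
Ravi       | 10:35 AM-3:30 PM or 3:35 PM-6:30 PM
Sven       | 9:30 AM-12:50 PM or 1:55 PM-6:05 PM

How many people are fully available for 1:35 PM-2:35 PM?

2

Sam and Ravi can make the full 13:35-14:35 slot — that's 2.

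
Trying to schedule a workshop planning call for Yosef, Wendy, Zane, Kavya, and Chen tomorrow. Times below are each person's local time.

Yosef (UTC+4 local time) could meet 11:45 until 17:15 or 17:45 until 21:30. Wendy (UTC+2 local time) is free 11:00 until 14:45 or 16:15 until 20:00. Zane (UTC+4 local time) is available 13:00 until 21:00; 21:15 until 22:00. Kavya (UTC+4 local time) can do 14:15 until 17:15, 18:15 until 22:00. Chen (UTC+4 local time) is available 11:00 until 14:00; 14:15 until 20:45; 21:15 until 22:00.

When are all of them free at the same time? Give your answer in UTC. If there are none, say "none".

Yosef in UTC: 07:45-13:15, 13:45-17:30 (subtract 4h to convert from UTC+4).
Wendy in UTC: 09:00-12:45, 14:15-18:00 (subtract 2h to convert from UTC+2).
Zane in UTC: 09:00-17:00, 17:15-18:00 (subtract 4h to convert from UTC+4).
Kavya in UTC: 10:15-13:15, 14:15-18:00 (subtract 4h to convert from UTC+4).
Chen in UTC: 07:00-10:00, 10:15-16:45, 17:15-18:00 (subtract 4h to convert from UTC+4).
Yosef ∩ Wendy: 09:00-12:45, 14:15-17:30.
Yosef ∩ Wendy ∩ Zane: 09:00-12:45, 14:15-17:00, 17:15-17:30.
Yosef ∩ Wendy ∩ Zane ∩ Kavya: 10:15-12:45, 14:15-17:00, 17:15-17:30.
Yosef ∩ Wendy ∩ Zane ∩ Kavya ∩ Chen: 10:15-12:45, 14:15-16:45, 17:15-17:30.

10:15-12:45, 14:15-16:45, 17:15-17:30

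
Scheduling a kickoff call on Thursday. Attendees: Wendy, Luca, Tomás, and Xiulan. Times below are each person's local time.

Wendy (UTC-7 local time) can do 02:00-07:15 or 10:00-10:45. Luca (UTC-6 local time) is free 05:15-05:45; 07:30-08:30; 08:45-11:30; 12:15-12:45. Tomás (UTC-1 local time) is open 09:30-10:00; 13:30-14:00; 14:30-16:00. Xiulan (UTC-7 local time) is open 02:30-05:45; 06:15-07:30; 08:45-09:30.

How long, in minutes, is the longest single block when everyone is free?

0

Wendy in UTC: 09:00-14:15, 17:00-17:45 (add 7h to convert from UTC-7).
Luca in UTC: 11:15-11:45, 13:30-14:30, 14:45-17:30, 18:15-18:45 (add 6h to convert from UTC-6).
Tomás in UTC: 10:30-11:00, 14:30-15:00, 15:30-17:00 (add 1h to convert from UTC-1).
Xiulan in UTC: 09:30-12:45, 13:15-14:30, 15:45-16:30 (add 7h to convert from UTC-7).
Wendy ∩ Luca: 11:15-11:45, 13:30-14:15, 17:00-17:30.
Wendy ∩ Luca ∩ Tomás: ∅.
Wendy ∩ Luca ∩ Tomás ∩ Xiulan: ∅.
There is no time when everyone is free.
No common window exists, so the longest block is 0 minutes.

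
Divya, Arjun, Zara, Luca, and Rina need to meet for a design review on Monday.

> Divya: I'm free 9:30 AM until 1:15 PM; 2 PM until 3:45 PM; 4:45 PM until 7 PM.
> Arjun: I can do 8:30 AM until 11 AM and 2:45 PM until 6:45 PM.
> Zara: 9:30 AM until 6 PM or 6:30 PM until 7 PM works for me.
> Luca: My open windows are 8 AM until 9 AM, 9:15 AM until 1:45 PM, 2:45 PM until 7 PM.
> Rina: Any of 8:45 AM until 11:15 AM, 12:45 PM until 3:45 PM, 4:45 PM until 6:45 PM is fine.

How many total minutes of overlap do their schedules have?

240

Divya ∩ Arjun: 09:30-11:00, 14:45-15:45, 16:45-18:45.
Divya ∩ Arjun ∩ Zara: 09:30-11:00, 14:45-15:45, 16:45-18:00, 18:30-18:45.
Divya ∩ Arjun ∩ Zara ∩ Luca: 09:30-11:00, 14:45-15:45, 16:45-18:00, 18:30-18:45.
Divya ∩ Arjun ∩ Zara ∩ Luca ∩ Rina: 09:30-11:00, 14:45-15:45, 16:45-18:00, 18:30-18:45.
Summing the common windows: 90 + 60 + 75 + 15 = 240 minutes.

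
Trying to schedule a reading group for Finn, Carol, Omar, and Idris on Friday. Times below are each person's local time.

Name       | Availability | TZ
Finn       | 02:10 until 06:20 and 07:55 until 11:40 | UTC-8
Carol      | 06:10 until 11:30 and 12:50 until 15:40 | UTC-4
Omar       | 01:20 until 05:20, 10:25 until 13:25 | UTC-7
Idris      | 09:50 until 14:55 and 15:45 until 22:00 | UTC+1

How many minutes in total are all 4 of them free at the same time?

Finn in UTC: 10:10-14:20, 15:55-19:40 (add 8h to convert from UTC-8).
Carol in UTC: 10:10-15:30, 16:50-19:40 (add 4h to convert from UTC-4).
Omar in UTC: 08:20-12:20, 17:25-20:25 (add 7h to convert from UTC-7).
Idris in UTC: 08:50-13:55, 14:45-21:00 (subtract 1h to convert from UTC+1).
Finn ∩ Carol: 10:10-14:20, 16:50-19:40.
Finn ∩ Carol ∩ Omar: 10:10-12:20, 17:25-19:40.
Finn ∩ Carol ∩ Omar ∩ Idris: 10:10-12:20, 17:25-19:40.
Summing the common windows: 130 + 135 = 265 minutes.

265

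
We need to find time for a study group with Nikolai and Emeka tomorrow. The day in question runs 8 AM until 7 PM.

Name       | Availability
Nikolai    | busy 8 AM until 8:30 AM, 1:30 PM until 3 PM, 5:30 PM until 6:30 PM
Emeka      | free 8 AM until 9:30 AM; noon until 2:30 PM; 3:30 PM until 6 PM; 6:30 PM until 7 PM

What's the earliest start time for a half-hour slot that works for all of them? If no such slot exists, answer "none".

Nikolai free: 08:30-13:30, 15:00-17:30, 18:30-19:00 (invert busy blocks within the working day).
Emeka free: 08:00-09:30, 12:00-14:30, 15:30-18:00, 18:30-19:00.
Nikolai ∩ Emeka: 08:30-09:30, 12:00-13:30, 15:30-17:30, 18:30-19:00.
The first common window of at least 30 minutes is 08:30-09:30, so the earliest start is 08:30.

08:30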